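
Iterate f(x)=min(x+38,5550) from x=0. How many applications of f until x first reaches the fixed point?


Step 1: x=0, cap=5550, increment=38
Step 2: x grows by 38 each step until capped at 5550; fixed point is x=5550
Step 3: iterations = ceil(5550/38) = 147

147


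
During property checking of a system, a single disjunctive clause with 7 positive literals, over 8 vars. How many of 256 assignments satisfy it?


Step 1: Total=2^8=256
Step 2: Unsat when all 7 false: 2^1=2
Step 3: Sat=256-2=254

254


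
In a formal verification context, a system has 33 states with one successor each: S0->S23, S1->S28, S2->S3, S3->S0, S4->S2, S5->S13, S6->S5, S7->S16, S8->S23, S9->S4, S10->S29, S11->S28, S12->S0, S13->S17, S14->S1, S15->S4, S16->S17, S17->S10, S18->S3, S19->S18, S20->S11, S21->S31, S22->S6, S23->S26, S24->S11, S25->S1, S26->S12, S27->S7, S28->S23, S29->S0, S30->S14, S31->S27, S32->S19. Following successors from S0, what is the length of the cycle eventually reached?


Trace from S0 until a state repeats:
  S0 -> S23 -> S26 -> S12 -> S0
S0 first seen at step 0, revisited at step 4.
Cycle length = 4 - 0 = 4

4


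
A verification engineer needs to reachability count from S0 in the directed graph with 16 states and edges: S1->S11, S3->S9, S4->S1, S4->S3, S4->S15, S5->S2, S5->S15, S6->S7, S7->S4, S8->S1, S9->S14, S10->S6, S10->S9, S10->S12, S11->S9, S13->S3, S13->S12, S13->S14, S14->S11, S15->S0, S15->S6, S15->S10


BFS from S0:
  layer 0: {S0}
Reachable set: {S0}
Count = 1

1


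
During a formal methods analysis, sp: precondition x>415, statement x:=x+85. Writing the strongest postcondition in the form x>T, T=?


Formula: sp(P, x:=E) = exists old_x. (x = E[old_x/x]) AND P[old_x/x] (old_x is the value of x before the assignment; eliminate old_x by solving x = E[old_x/x] for old_x)
Step 1: Precondition P: x>415, i.e. old_x > 415
Step 2: Assignment gives x = old_x + 85, so old_x = x - 85
Step 3: Substitute into P: x - 85 > 415
Step 4: Simplify: x > 415+85 = 500

500


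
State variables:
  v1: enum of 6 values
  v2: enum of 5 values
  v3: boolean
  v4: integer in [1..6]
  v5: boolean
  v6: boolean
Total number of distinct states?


State space = product of domain sizes of all variables.
Domain sizes:
  v1 (enum of 6 values): 6
  v2 (enum of 5 values): 5
  v3 (boolean): 2
  v4 (integer in [1..6]): 6
  v5 (boolean): 2
  v6 (boolean): 2
Product = 6 * 5 * 2 * 6 * 2 * 2 = 1440

1440


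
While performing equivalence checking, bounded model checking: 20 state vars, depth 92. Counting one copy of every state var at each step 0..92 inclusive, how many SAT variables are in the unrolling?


BMC unrolls to depth k, creating one copy of each state var for steps 0..k.
Step count = 92 + 1 = 93 (steps 0 through 92)
Vars per step = 20
Total = 20 * 93 = 1860

1860


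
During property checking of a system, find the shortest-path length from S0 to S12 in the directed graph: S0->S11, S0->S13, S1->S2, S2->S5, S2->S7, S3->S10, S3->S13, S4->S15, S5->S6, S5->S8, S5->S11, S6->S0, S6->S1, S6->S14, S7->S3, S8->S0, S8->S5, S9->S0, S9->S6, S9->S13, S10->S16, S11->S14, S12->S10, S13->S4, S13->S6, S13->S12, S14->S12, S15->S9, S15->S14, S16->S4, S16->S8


BFS layer-by-layer from S0:
  dist 0: {S0}
  dist 1: {S11, S13}
  dist 2: {S4, S6, S12, S14}
  -> S12 reached at distance 2
Shortest path length = 2

2


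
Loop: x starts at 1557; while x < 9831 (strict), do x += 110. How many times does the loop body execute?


Step 1: x goes from 1557 toward 9831 by 110; the body runs while x<9831, so iterations = ceil((bound-start)/step)
Step 2: Distance=8274
Step 3: ceil(8274/110)=76

76


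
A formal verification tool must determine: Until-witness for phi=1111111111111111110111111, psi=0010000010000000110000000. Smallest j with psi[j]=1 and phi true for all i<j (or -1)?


(phi U psi) at 0: need smallest j with psi[j]=1 and phi[i]=1 for all i in [0,j).
Scan from step 0:
  step 0: phi=1, psi=0 -> continue
  step 1: phi=1, psi=0 -> continue
  step 2: psi=1 and phi held for [0,2) -> witness found
Witness step = 2

2


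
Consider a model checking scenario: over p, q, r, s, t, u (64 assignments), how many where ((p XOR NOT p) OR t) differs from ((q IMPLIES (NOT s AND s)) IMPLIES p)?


F1 = ((p XOR NOT p) OR t)
F2 = ((q IMPLIES (NOT s AND s)) IMPLIES p)
Evaluate both on each of 64 rows (bits = p,q,r,s,t,u):
  row 0 [000000]: F1=1 F2=0 (differ) -> 1
  row 1 [000001]: F1=1 F2=0 (differ) -> 1
  row 2 [000010]: F1=1 F2=0 (differ) -> 1
  row 3 [000011]: F1=1 F2=0 (differ) -> 1
  row 4 [000100]: F1=1 F2=0 (differ) -> 1
  (every remaining row is evaluated the same way; all 64 results are listed next)
Full result column, 8 rows per line (p,q,r fixed per line; s,t,u runs 000..111 left to right):
  rows 0-7 [p,q,r=000]: 11111111  (ones: 8)
  rows 8-15 [p,q,r=001]: 11111111  (ones: 8)
  rows 16-23 [p,q,r=010]: 00000000  (ones: 0)
  rows 24-31 [p,q,r=011]: 00000000  (ones: 0)
  rows 32-39 [p,q,r=100]: 00000000  (ones: 0)
  rows 40-47 [p,q,r=101]: 00000000  (ones: 0)
  rows 48-55 [p,q,r=110]: 00000000  (ones: 0)
  rows 56-63 [p,q,r=111]: 00000000  (ones: 0)
Disagreements = 8+8+0+0+0+0+0+0 = 16

16


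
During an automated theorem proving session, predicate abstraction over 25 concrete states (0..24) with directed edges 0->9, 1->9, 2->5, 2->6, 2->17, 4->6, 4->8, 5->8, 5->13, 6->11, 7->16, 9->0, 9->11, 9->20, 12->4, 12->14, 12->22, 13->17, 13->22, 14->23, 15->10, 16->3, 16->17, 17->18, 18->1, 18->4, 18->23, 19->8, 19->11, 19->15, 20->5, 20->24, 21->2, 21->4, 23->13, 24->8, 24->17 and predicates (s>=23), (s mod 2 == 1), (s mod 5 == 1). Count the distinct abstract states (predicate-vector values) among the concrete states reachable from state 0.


BFS from 0:
Concrete reachable: {0, 1, 4, 5, 6, 8, 9, 11, 13, 17, 18, 20, 22, 23, 24}
Abstract via predicates (s>=23), (s mod 2 == 1), (s mod 5 == 1):
  (0,0,0) <- {0, 4, 8, 18, 20, 22}
  (0,0,1) <- {6}
  (0,1,0) <- {5, 9, 13, 17}
  (0,1,1) <- {1, 11}
  (1,0,0) <- {24}
  (1,1,0) <- {23}
Distinct abstract states = 6

6


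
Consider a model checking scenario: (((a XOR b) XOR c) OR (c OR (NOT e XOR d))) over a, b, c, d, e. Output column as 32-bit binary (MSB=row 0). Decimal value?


Formula: (((a XOR b) XOR c) OR (c OR (NOT e XOR d))) over a, b, c, d, e (32 rows)
Evaluate each row (bits = a,b,c,d,e, MSB first):
  row 0 [00000]: (((0 XOR 0) XOR 0) OR (0 OR (NOT 0 XOR 0))) -> 1
  row 1 [00001]: (((0 XOR 0) XOR 0) OR (0 OR (NOT 1 XOR 0))) -> 0
  row 2 [00010]: (((0 XOR 0) XOR 0) OR (0 OR (NOT 0 XOR 1))) -> 0
  row 3 [00011]: (((0 XOR 0) XOR 0) OR (0 OR (NOT 1 XOR 1))) -> 1
  row 4 [00100]: (((0 XOR 0) XOR 1) OR (1 OR (NOT 0 XOR 0))) -> 1
  row 5 [00101]: (((0 XOR 0) XOR 1) OR (1 OR (NOT 1 XOR 0))) -> 1
  row 6 [00110]: (((0 XOR 0) XOR 1) OR (1 OR (NOT 0 XOR 1))) -> 1
  row 7 [00111]: (((0 XOR 0) XOR 1) OR (1 OR (NOT 1 XOR 1))) -> 1
  row 8 [01000]: (((0 XOR 1) XOR 0) OR (0 OR (NOT 0 XOR 0))) -> 1
  row 9 [01001]: (((0 XOR 1) XOR 0) OR (0 OR (NOT 1 XOR 0))) -> 1
  row 10 [01010]: (((0 XOR 1) XOR 0) OR (0 OR (NOT 0 XOR 1))) -> 1
  row 11 [01011]: (((0 XOR 1) XOR 0) OR (0 OR (NOT 1 XOR 1))) -> 1
  row 12 [01100]: (((0 XOR 1) XOR 1) OR (1 OR (NOT 0 XOR 0))) -> 1
  row 13 [01101]: (((0 XOR 1) XOR 1) OR (1 OR (NOT 1 XOR 0))) -> 1
  row 14 [01110]: (((0 XOR 1) XOR 1) OR (1 OR (NOT 0 XOR 1))) -> 1
  row 15 [01111]: (((0 XOR 1) XOR 1) OR (1 OR (NOT 1 XOR 1))) -> 1
  row 16 [10000]: (((1 XOR 0) XOR 0) OR (0 OR (NOT 0 XOR 0))) -> 1
  row 17 [10001]: (((1 XOR 0) XOR 0) OR (0 OR (NOT 1 XOR 0))) -> 1
  row 18 [10010]: (((1 XOR 0) XOR 0) OR (0 OR (NOT 0 XOR 1))) -> 1
  row 19 [10011]: (((1 XOR 0) XOR 0) OR (0 OR (NOT 1 XOR 1))) -> 1
  row 20 [10100]: (((1 XOR 0) XOR 1) OR (1 OR (NOT 0 XOR 0))) -> 1
  row 21 [10101]: (((1 XOR 0) XOR 1) OR (1 OR (NOT 1 XOR 0))) -> 1
  row 22 [10110]: (((1 XOR 0) XOR 1) OR (1 OR (NOT 0 XOR 1))) -> 1
  row 23 [10111]: (((1 XOR 0) XOR 1) OR (1 OR (NOT 1 XOR 1))) -> 1
  row 24 [11000]: (((1 XOR 1) XOR 0) OR (0 OR (NOT 0 XOR 0))) -> 1
  row 25 [11001]: (((1 XOR 1) XOR 0) OR (0 OR (NOT 1 XOR 0))) -> 0
  row 26 [11010]: (((1 XOR 1) XOR 0) OR (0 OR (NOT 0 XOR 1))) -> 0
  row 27 [11011]: (((1 XOR 1) XOR 0) OR (0 OR (NOT 1 XOR 1))) -> 1
  row 28 [11100]: (((1 XOR 1) XOR 1) OR (1 OR (NOT 0 XOR 0))) -> 1
  row 29 [11101]: (((1 XOR 1) XOR 1) OR (1 OR (NOT 1 XOR 0))) -> 1
  row 30 [11110]: (((1 XOR 1) XOR 1) OR (1 OR (NOT 0 XOR 1))) -> 1
  row 31 [11111]: (((1 XOR 1) XOR 1) OR (1 OR (NOT 1 XOR 1))) -> 1
Full result column, 4 rows per line (a,b,c fixed per line; d,e runs 00..11 left to right):
  rows 0-3 [a,b,c=000]: 1001  = hex 9
  rows 4-7 [a,b,c=001]: 1111  = hex F
  rows 8-11 [a,b,c=010]: 1111  = hex F
  rows 12-15 [a,b,c=011]: 1111  = hex F
  rows 16-19 [a,b,c=100]: 1111  = hex F
  rows 20-23 [a,b,c=101]: 1111  = hex F
  rows 24-27 [a,b,c=110]: 1001  = hex 9
  rows 28-31 [a,b,c=111]: 1111  = hex F
Output column (row 0 .. row 31) = 10011111111111111111111110011111
Output column grouped in 4s = 1001 1111 1111 1111 1111 1111 1001 1111 = 0x9FFFFF9F
Convert to decimal digit by digit (value = value*16 + digit):
  9 -> 9
  9*16 + 15 (F) = 159
  159*16 + 15 (F) = 2559
  2559*16 + 15 (F) = 40959
  40959*16 + 15 (F) = 655359
  655359*16 + 15 (F) = 10485759
  10485759*16 + 9 = 167772153
  167772153*16 + 15 (F) = 2684354463
Decimal = 2684354463

2684354463


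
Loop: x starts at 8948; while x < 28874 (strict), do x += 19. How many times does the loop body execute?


Step 1: x goes from 8948 toward 28874 by 19; the body runs while x<28874, so iterations = ceil((bound-start)/step)
Step 2: Distance=19926
Step 3: ceil(19926/19)=1049

1049


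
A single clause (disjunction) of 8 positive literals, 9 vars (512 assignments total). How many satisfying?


Step 1: Total=2^9=512
Step 2: Unsat when all 8 false: 2^1=2
Step 3: Sat=512-2=510

510


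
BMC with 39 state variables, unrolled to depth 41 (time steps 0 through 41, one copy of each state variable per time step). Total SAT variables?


BMC unrolls to depth k, creating one copy of each state var for steps 0..k.
Step count = 41 + 1 = 42 (steps 0 through 41)
Vars per step = 39
Total = 39 * 42 = 1638

1638


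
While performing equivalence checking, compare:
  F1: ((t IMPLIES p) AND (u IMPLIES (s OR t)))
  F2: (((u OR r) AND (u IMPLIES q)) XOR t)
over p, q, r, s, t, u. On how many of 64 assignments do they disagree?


F1 = ((t IMPLIES p) AND (u IMPLIES (s OR t)))
F2 = (((u OR r) AND (u IMPLIES q)) XOR t)
Evaluate both on each of 64 rows (bits = p,q,r,s,t,u):
  row 0 [000000]: F1=1 F2=0 (differ) -> 1
  row 1 [000001]: F1=0 F2=0 -> 0
  row 2 [000010]: F1=0 F2=1 (differ) -> 1
  row 3 [000011]: F1=0 F2=1 (differ) -> 1
  row 4 [000100]: F1=1 F2=0 (differ) -> 1
  (every remaining row is evaluated the same way; all 64 results are listed next)
Full result column, 8 rows per line (p,q,r fixed per line; s,t,u runs 000..111 left to right):
  rows 0-7 [p,q,r=000]: 10111111  (ones: 7)
  rows 8-15 [p,q,r=001]: 00010101  (ones: 3)
  rows 16-23 [p,q,r=010]: 11101010  (ones: 5)
  rows 24-31 [p,q,r=011]: 01000000  (ones: 1)
  rows 32-39 [p,q,r=100]: 10001100  (ones: 3)
  rows 40-47 [p,q,r=101]: 00100110  (ones: 3)
  rows 48-55 [p,q,r=110]: 11011001  (ones: 5)
  rows 56-63 [p,q,r=111]: 01110011  (ones: 5)
Disagreements = 7+3+5+1+3+3+5+5 = 32

32


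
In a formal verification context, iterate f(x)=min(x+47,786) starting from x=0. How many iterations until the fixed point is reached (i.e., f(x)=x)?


Step 1: x=0, cap=786, increment=47
Step 2: x grows by 47 each step until capped at 786; fixed point is x=786
Step 3: iterations = ceil(786/47) = 17

17


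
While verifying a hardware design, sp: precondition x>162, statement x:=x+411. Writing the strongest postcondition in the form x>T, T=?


Formula: sp(P, x:=E) = exists old_x. (x = E[old_x/x]) AND P[old_x/x] (old_x is the value of x before the assignment; eliminate old_x by solving x = E[old_x/x] for old_x)
Step 1: Precondition P: x>162, i.e. old_x > 162
Step 2: Assignment gives x = old_x + 411, so old_x = x - 411
Step 3: Substitute into P: x - 411 > 162
Step 4: Simplify: x > 162+411 = 573

573


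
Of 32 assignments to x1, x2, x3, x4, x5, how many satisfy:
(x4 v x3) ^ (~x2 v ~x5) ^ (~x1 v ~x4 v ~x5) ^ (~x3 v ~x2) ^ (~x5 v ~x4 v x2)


CNF with 5 clauses over 5 vars (32 assignments).
An assignment satisfies CNF iff every clause has >=1 true literal.
Check each row (bits = x1,x2,x3,x4,x5; clause T/F shown):
  row 0 [00000]: clauses=FTTTT -> 0
  row 1 [00001]: clauses=FTTTT -> 0
  row 2 [00010]: clauses=TTTTT -> 1
  row 3 [00011]: clauses=TTTTF -> 0
  row 4 [00100]: clauses=TTTTT -> 1
  row 5 [00101]: clauses=TTTTT -> 1
  row 6 [00110]: clauses=TTTTT -> 1
  row 7 [00111]: clauses=TTTTF -> 0
  row 8 [01000]: clauses=FTTTT -> 0
  row 9 [01001]: clauses=FFTTT -> 0
  row 10 [01010]: clauses=TTTTT -> 1
  row 11 [01011]: clauses=TFTTT -> 0
  row 12 [01100]: clauses=TTTFT -> 0
  row 13 [01101]: clauses=TFTFT -> 0
  row 14 [01110]: clauses=TTTFT -> 0
  row 15 [01111]: clauses=TFTFT -> 0
  row 16 [10000]: clauses=FTTTT -> 0
  row 17 [10001]: clauses=FTTTT -> 0
  row 18 [10010]: clauses=TTTTT -> 1
  row 19 [10011]: clauses=TTFTF -> 0
  row 20 [10100]: clauses=TTTTT -> 1
  row 21 [10101]: clauses=TTTTT -> 1
  row 22 [10110]: clauses=TTTTT -> 1
  row 23 [10111]: clauses=TTFTF -> 0
  row 24 [11000]: clauses=FTTTT -> 0
  row 25 [11001]: clauses=FFTTT -> 0
  row 26 [11010]: clauses=TTTTT -> 1
  row 27 [11011]: clauses=TFFTT -> 0
  row 28 [11100]: clauses=TTTFT -> 0
  row 29 [11101]: clauses=TFTFT -> 0
  row 30 [11110]: clauses=TTTFT -> 0
  row 31 [11111]: clauses=TFFFT -> 0
Full result column, 8 rows per line (x1,x2 fixed per line; x3,x4,x5 runs 000..111 left to right):
  rows 0-7 [x1,x2=00]: 00101110  (ones: 4)
  rows 8-15 [x1,x2=01]: 00100000  (ones: 1)
  rows 16-23 [x1,x2=10]: 00101110  (ones: 4)
  rows 24-31 [x1,x2=11]: 00100000  (ones: 1)
Satisfying assignments = 4+1+4+1 = 10

10


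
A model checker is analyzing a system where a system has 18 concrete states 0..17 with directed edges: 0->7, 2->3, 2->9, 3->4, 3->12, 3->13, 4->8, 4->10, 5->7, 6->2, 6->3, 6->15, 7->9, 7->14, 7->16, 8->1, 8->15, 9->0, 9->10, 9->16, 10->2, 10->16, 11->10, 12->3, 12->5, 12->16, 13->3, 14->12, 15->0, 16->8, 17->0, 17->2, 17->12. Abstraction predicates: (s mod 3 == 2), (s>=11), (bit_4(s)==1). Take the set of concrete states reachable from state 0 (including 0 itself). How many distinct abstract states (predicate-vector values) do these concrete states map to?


BFS from 0:
Concrete reachable: {0, 1, 2, 3, 4, 5, 7, 8, 9, 10, 12, 13, 14, 15, 16}
Abstract via predicates (s mod 3 == 2), (s>=11), (bit_4(s)==1):
  (0,0,0) <- {0, 1, 3, 4, 7, 9, 10}
  (0,1,0) <- {12, 13, 15}
  (0,1,1) <- {16}
  (1,0,0) <- {2, 5, 8}
  (1,1,0) <- {14}
Distinct abstract states = 5

5


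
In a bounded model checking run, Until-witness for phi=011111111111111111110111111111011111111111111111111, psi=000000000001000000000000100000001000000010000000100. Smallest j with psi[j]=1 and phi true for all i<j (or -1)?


(phi U psi) at 0: need smallest j with psi[j]=1 and phi[i]=1 for all i in [0,j).
Scan from step 0:
  step 0: phi=0 -> phi-prefix broken from here
  step 11: psi=1 but phi already failed -> not a witness
  step 24: psi=1 but phi already failed -> not a witness
  step 32: psi=1 but phi already failed -> not a witness
  step 40: psi=1 but phi already failed -> not a witness
  step 48: psi=1 but phi already failed -> not a witness
  end of trace: no witness -> -1
Witness step = -1

-1


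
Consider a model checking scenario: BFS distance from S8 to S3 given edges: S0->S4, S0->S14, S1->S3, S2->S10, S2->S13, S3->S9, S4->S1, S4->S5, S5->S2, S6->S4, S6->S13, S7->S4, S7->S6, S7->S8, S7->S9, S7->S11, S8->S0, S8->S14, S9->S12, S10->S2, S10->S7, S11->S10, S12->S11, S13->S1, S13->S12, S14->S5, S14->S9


BFS layer-by-layer from S8:
  dist 0: {S8}
  dist 1: {S0, S14}
  dist 2: {S4, S5, S9}
  dist 3: {S1, S2, S12}
  dist 4: {S3, S10, S11, S13}
  -> S3 reached at distance 4
Shortest path length = 4

4


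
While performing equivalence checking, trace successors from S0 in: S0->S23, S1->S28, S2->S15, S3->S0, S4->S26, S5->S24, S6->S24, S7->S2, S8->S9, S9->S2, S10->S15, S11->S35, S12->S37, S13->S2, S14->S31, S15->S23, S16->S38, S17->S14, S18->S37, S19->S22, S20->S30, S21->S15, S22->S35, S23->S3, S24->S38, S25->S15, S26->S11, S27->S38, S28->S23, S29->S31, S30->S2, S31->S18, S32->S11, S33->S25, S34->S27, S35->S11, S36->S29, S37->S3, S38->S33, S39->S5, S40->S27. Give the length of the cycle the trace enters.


Trace from S0 until a state repeats:
  S0 -> S23 -> S3 -> S0
S0 first seen at step 0, revisited at step 3.
Cycle length = 3 - 0 = 3

3


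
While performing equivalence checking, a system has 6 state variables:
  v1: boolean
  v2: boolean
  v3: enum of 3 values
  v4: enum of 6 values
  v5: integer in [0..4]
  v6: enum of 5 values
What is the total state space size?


State space = product of domain sizes of all variables.
Domain sizes:
  v1 (boolean): 2
  v2 (boolean): 2
  v3 (enum of 3 values): 3
  v4 (enum of 6 values): 6
  v5 (integer in [0..4]): 5
  v6 (enum of 5 values): 5
Product = 2 * 2 * 3 * 6 * 5 * 5 = 1800

1800


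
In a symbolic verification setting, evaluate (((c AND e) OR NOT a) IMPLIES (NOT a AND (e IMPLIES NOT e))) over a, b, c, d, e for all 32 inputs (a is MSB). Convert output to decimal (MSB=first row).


Formula: (((c AND e) OR NOT a) IMPLIES (NOT a AND (e IMPLIES NOT e))) over a, b, c, d, e (32 rows)
Evaluate each row (bits = a,b,c,d,e, MSB first):
  row 0 [00000]: (((0 AND 0) OR NOT 0) IMPLIES (NOT 0 AND (0 IMPLIES NOT 0))) -> 1
  row 1 [00001]: (((0 AND 1) OR NOT 0) IMPLIES (NOT 0 AND (1 IMPLIES NOT 1))) -> 0
  row 2 [00010]: (((0 AND 0) OR NOT 0) IMPLIES (NOT 0 AND (0 IMPLIES NOT 0))) -> 1
  row 3 [00011]: (((0 AND 1) OR NOT 0) IMPLIES (NOT 0 AND (1 IMPLIES NOT 1))) -> 0
  row 4 [00100]: (((1 AND 0) OR NOT 0) IMPLIES (NOT 0 AND (0 IMPLIES NOT 0))) -> 1
  row 5 [00101]: (((1 AND 1) OR NOT 0) IMPLIES (NOT 0 AND (1 IMPLIES NOT 1))) -> 0
  row 6 [00110]: (((1 AND 0) OR NOT 0) IMPLIES (NOT 0 AND (0 IMPLIES NOT 0))) -> 1
  row 7 [00111]: (((1 AND 1) OR NOT 0) IMPLIES (NOT 0 AND (1 IMPLIES NOT 1))) -> 0
  row 8 [01000]: (((0 AND 0) OR NOT 0) IMPLIES (NOT 0 AND (0 IMPLIES NOT 0))) -> 1
  row 9 [01001]: (((0 AND 1) OR NOT 0) IMPLIES (NOT 0 AND (1 IMPLIES NOT 1))) -> 0
  row 10 [01010]: (((0 AND 0) OR NOT 0) IMPLIES (NOT 0 AND (0 IMPLIES NOT 0))) -> 1
  row 11 [01011]: (((0 AND 1) OR NOT 0) IMPLIES (NOT 0 AND (1 IMPLIES NOT 1))) -> 0
  row 12 [01100]: (((1 AND 0) OR NOT 0) IMPLIES (NOT 0 AND (0 IMPLIES NOT 0))) -> 1
  row 13 [01101]: (((1 AND 1) OR NOT 0) IMPLIES (NOT 0 AND (1 IMPLIES NOT 1))) -> 0
  row 14 [01110]: (((1 AND 0) OR NOT 0) IMPLIES (NOT 0 AND (0 IMPLIES NOT 0))) -> 1
  row 15 [01111]: (((1 AND 1) OR NOT 0) IMPLIES (NOT 0 AND (1 IMPLIES NOT 1))) -> 0
  row 16 [10000]: (((0 AND 0) OR NOT 1) IMPLIES (NOT 1 AND (0 IMPLIES NOT 0))) -> 1
  row 17 [10001]: (((0 AND 1) OR NOT 1) IMPLIES (NOT 1 AND (1 IMPLIES NOT 1))) -> 1
  row 18 [10010]: (((0 AND 0) OR NOT 1) IMPLIES (NOT 1 AND (0 IMPLIES NOT 0))) -> 1
  row 19 [10011]: (((0 AND 1) OR NOT 1) IMPLIES (NOT 1 AND (1 IMPLIES NOT 1))) -> 1
  row 20 [10100]: (((1 AND 0) OR NOT 1) IMPLIES (NOT 1 AND (0 IMPLIES NOT 0))) -> 1
  row 21 [10101]: (((1 AND 1) OR NOT 1) IMPLIES (NOT 1 AND (1 IMPLIES NOT 1))) -> 0
  row 22 [10110]: (((1 AND 0) OR NOT 1) IMPLIES (NOT 1 AND (0 IMPLIES NOT 0))) -> 1
  row 23 [10111]: (((1 AND 1) OR NOT 1) IMPLIES (NOT 1 AND (1 IMPLIES NOT 1))) -> 0
  row 24 [11000]: (((0 AND 0) OR NOT 1) IMPLIES (NOT 1 AND (0 IMPLIES NOT 0))) -> 1
  row 25 [11001]: (((0 AND 1) OR NOT 1) IMPLIES (NOT 1 AND (1 IMPLIES NOT 1))) -> 1
  row 26 [11010]: (((0 AND 0) OR NOT 1) IMPLIES (NOT 1 AND (0 IMPLIES NOT 0))) -> 1
  row 27 [11011]: (((0 AND 1) OR NOT 1) IMPLIES (NOT 1 AND (1 IMPLIES NOT 1))) -> 1
  row 28 [11100]: (((1 AND 0) OR NOT 1) IMPLIES (NOT 1 AND (0 IMPLIES NOT 0))) -> 1
  row 29 [11101]: (((1 AND 1) OR NOT 1) IMPLIES (NOT 1 AND (1 IMPLIES NOT 1))) -> 0
  row 30 [11110]: (((1 AND 0) OR NOT 1) IMPLIES (NOT 1 AND (0 IMPLIES NOT 0))) -> 1
  row 31 [11111]: (((1 AND 1) OR NOT 1) IMPLIES (NOT 1 AND (1 IMPLIES NOT 1))) -> 0
Full result column, 4 rows per line (a,b,c fixed per line; d,e runs 00..11 left to right):
  rows 0-3 [a,b,c=000]: 1010  = hex A
  rows 4-7 [a,b,c=001]: 1010  = hex A
  rows 8-11 [a,b,c=010]: 1010  = hex A
  rows 12-15 [a,b,c=011]: 1010  = hex A
  rows 16-19 [a,b,c=100]: 1111  = hex F
  rows 20-23 [a,b,c=101]: 1010  = hex A
  rows 24-27 [a,b,c=110]: 1111  = hex F
  rows 28-31 [a,b,c=111]: 1010  = hex A
Output column (row 0 .. row 31) = 10101010101010101111101011111010
Output column grouped in 4s = 1010 1010 1010 1010 1111 1010 1111 1010 = 0xAAAAFAFA
Convert to decimal digit by digit (value = value*16 + digit):
  A -> 10
  10*16 + 10 (A) = 170
  170*16 + 10 (A) = 2730
  2730*16 + 10 (A) = 43690
  43690*16 + 15 (F) = 699055
  699055*16 + 10 (A) = 11184890
  11184890*16 + 15 (F) = 178958255
  178958255*16 + 10 (A) = 2863332090
Decimal = 2863332090

2863332090


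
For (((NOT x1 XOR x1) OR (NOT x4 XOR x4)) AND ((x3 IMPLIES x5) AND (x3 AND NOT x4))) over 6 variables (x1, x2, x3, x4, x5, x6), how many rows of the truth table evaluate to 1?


Formula: (((NOT x1 XOR x1) OR (NOT x4 XOR x4)) AND ((x3 IMPLIES x5) AND (x3 AND NOT x4))) over 6 vars (64 rows)
Evaluate each row (x1, x2, x3, x4, x5, x6 as bits, MSB first):
  row 0 [000000]: (((NOT 0 XOR 0) OR (NOT 0 XOR 0)) AND ((0 IMPLIES 0) AND (0 AND NOT 0))) -> 0
  row 1 [000001]: (((NOT 0 XOR 0) OR (NOT 0 XOR 0)) AND ((0 IMPLIES 0) AND (0 AND NOT 0))) -> 0
  row 2 [000010]: (((NOT 0 XOR 0) OR (NOT 0 XOR 0)) AND ((0 IMPLIES 1) AND (0 AND NOT 0))) -> 0
  row 3 [000011]: (((NOT 0 XOR 0) OR (NOT 0 XOR 0)) AND ((0 IMPLIES 1) AND (0 AND NOT 0))) -> 0
  row 4 [000100]: (((NOT 0 XOR 0) OR (NOT 1 XOR 1)) AND ((0 IMPLIES 0) AND (0 AND NOT 1))) -> 0
  (every remaining row is evaluated the same way; all 64 results are listed next)
Full result column, 8 rows per line (x1,x2,x3 fixed per line; x4,x5,x6 runs 000..111 left to right):
  rows 0-7 [x1,x2,x3=000]: 00000000  (ones: 0)
  rows 8-15 [x1,x2,x3=001]: 00110000  (ones: 2)
  rows 16-23 [x1,x2,x3=010]: 00000000  (ones: 0)
  rows 24-31 [x1,x2,x3=011]: 00110000  (ones: 2)
  rows 32-39 [x1,x2,x3=100]: 00000000  (ones: 0)
  rows 40-47 [x1,x2,x3=101]: 00110000  (ones: 2)
  rows 48-55 [x1,x2,x3=110]: 00000000  (ones: 0)
  rows 56-63 [x1,x2,x3=111]: 00110000  (ones: 2)
Count of 1-rows = 0+2+0+2+0+2+0+2 = 8

8


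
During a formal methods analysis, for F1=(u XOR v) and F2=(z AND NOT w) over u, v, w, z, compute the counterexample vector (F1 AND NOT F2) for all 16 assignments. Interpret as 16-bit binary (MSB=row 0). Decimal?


F1 = (u XOR v)
F2 = (z AND NOT w)
Counterexample to F1=>F2 is where F1=1 and F2=0.
Evaluate each row (bits = u,v,w,z, MSB first):
  row 0 [0000]: F1=0 F2=0 -> F1&~F2 -> 0
  row 1 [0001]: F1=0 F2=1 -> F1&~F2 -> 0
  row 2 [0010]: F1=0 F2=0 -> F1&~F2 -> 0
  row 3 [0011]: F1=0 F2=0 -> F1&~F2 -> 0
  row 4 [0100]: F1=1 F2=0 -> F1&~F2 -> 1
  row 5 [0101]: F1=1 F2=1 -> F1&~F2 -> 0
  row 6 [0110]: F1=1 F2=0 -> F1&~F2 -> 1
  row 7 [0111]: F1=1 F2=0 -> F1&~F2 -> 1
  row 8 [1000]: F1=1 F2=0 -> F1&~F2 -> 1
  row 9 [1001]: F1=1 F2=1 -> F1&~F2 -> 0
  row 10 [1010]: F1=1 F2=0 -> F1&~F2 -> 1
  row 11 [1011]: F1=1 F2=0 -> F1&~F2 -> 1
  row 12 [1100]: F1=0 F2=0 -> F1&~F2 -> 0
  row 13 [1101]: F1=0 F2=1 -> F1&~F2 -> 0
  row 14 [1110]: F1=0 F2=0 -> F1&~F2 -> 0
  row 15 [1111]: F1=0 F2=0 -> F1&~F2 -> 0
Full result column, 4 rows per line (u,v fixed per line; w,z runs 00..11 left to right):
  rows 0-3 [u,v=00]: 0000  = hex 0
  rows 4-7 [u,v=01]: 1011  = hex B
  rows 8-11 [u,v=10]: 1011  = hex B
  rows 12-15 [u,v=11]: 0000  = hex 0
Counterexample vector (row 0 .. row 15) = 0000101110110000
Output column grouped in 4s = 0000 1011 1011 0000 = 0x0BB0
Convert to decimal digit by digit (value = value*16 + digit):
  0 -> 0
  0*16 + 11 (B) = 11
  11*16 + 11 (B) = 187
  187*16 + 0 = 2992
Decimal = 2992

2992


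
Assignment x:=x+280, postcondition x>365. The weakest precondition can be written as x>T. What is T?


Formula: wp(x:=E, P) = P[E/x] (substitute E for x in postcondition)
Step 1: Postcondition: x>365
Step 2: Substitute x+280 for x: x+280>365
Step 3: Solve for x: x > 365-280 = 85

85


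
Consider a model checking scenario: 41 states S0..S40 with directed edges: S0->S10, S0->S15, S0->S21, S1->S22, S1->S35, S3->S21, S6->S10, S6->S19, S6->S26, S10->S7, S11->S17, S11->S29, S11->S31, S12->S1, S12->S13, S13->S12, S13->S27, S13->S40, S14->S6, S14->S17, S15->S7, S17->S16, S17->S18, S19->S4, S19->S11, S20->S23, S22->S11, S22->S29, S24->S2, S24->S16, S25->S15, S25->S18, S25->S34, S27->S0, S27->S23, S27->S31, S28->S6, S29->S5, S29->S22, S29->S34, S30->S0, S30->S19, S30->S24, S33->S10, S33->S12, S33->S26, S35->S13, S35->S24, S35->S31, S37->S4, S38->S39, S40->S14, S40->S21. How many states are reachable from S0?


BFS from S0:
  layer 0: {S0}
  layer 1: {S10, S15, S21}
  layer 2: {S7}
Reachable set: {S0, S7, S10, S15, S21}
Count = 5

5


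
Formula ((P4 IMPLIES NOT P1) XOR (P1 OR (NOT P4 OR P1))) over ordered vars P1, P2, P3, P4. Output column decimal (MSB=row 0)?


Formula: ((P4 IMPLIES NOT P1) XOR (P1 OR (NOT P4 OR P1))) over P1, P2, P3, P4 (16 rows)
Evaluate each row (bits = P1,P2,P3,P4, MSB first):
  row 0 [0000]: ((0 IMPLIES NOT 0) XOR (0 OR (NOT 0 OR 0))) -> 0
  row 1 [0001]: ((1 IMPLIES NOT 0) XOR (0 OR (NOT 1 OR 0))) -> 1
  row 2 [0010]: ((0 IMPLIES NOT 0) XOR (0 OR (NOT 0 OR 0))) -> 0
  row 3 [0011]: ((1 IMPLIES NOT 0) XOR (0 OR (NOT 1 OR 0))) -> 1
  row 4 [0100]: ((0 IMPLIES NOT 0) XOR (0 OR (NOT 0 OR 0))) -> 0
  row 5 [0101]: ((1 IMPLIES NOT 0) XOR (0 OR (NOT 1 OR 0))) -> 1
  row 6 [0110]: ((0 IMPLIES NOT 0) XOR (0 OR (NOT 0 OR 0))) -> 0
  row 7 [0111]: ((1 IMPLIES NOT 0) XOR (0 OR (NOT 1 OR 0))) -> 1
  row 8 [1000]: ((0 IMPLIES NOT 1) XOR (1 OR (NOT 0 OR 1))) -> 0
  row 9 [1001]: ((1 IMPLIES NOT 1) XOR (1 OR (NOT 1 OR 1))) -> 1
  row 10 [1010]: ((0 IMPLIES NOT 1) XOR (1 OR (NOT 0 OR 1))) -> 0
  row 11 [1011]: ((1 IMPLIES NOT 1) XOR (1 OR (NOT 1 OR 1))) -> 1
  row 12 [1100]: ((0 IMPLIES NOT 1) XOR (1 OR (NOT 0 OR 1))) -> 0
  row 13 [1101]: ((1 IMPLIES NOT 1) XOR (1 OR (NOT 1 OR 1))) -> 1
  row 14 [1110]: ((0 IMPLIES NOT 1) XOR (1 OR (NOT 0 OR 1))) -> 0
  row 15 [1111]: ((1 IMPLIES NOT 1) XOR (1 OR (NOT 1 OR 1))) -> 1
Full result column, 4 rows per line (P1,P2 fixed per line; P3,P4 runs 00..11 left to right):
  rows 0-3 [P1,P2=00]: 0101  = hex 5
  rows 4-7 [P1,P2=01]: 0101  = hex 5
  rows 8-11 [P1,P2=10]: 0101  = hex 5
  rows 12-15 [P1,P2=11]: 0101  = hex 5
Output column (row 0 .. row 15) = 0101010101010101
Output column grouped in 4s = 0101 0101 0101 0101 = 0x5555
Convert to decimal digit by digit (value = value*16 + digit):
  5 -> 5
  5*16 + 5 = 85
  85*16 + 5 = 1365
  1365*16 + 5 = 21845
Decimal = 21845

21845


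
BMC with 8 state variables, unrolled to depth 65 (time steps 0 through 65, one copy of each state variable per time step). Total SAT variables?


BMC unrolls to depth k, creating one copy of each state var for steps 0..k.
Step count = 65 + 1 = 66 (steps 0 through 65)
Vars per step = 8
Total = 8 * 66 = 528

528


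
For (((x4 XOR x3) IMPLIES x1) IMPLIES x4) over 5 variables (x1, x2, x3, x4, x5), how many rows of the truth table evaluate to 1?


Formula: (((x4 XOR x3) IMPLIES x1) IMPLIES x4) over 5 vars (32 rows)
Evaluate each row (x1, x2, x3, x4, x5 as bits, MSB first):
  row 0 [00000]: (((0 XOR 0) IMPLIES 0) IMPLIES 0) -> 0
  row 1 [00001]: (((0 XOR 0) IMPLIES 0) IMPLIES 0) -> 0
  row 2 [00010]: (((1 XOR 0) IMPLIES 0) IMPLIES 1) -> 1
  row 3 [00011]: (((1 XOR 0) IMPLIES 0) IMPLIES 1) -> 1
  row 4 [00100]: (((0 XOR 1) IMPLIES 0) IMPLIES 0) -> 1
  row 5 [00101]: (((0 XOR 1) IMPLIES 0) IMPLIES 0) -> 1
  row 6 [00110]: (((1 XOR 1) IMPLIES 0) IMPLIES 1) -> 1
  row 7 [00111]: (((1 XOR 1) IMPLIES 0) IMPLIES 1) -> 1
  row 8 [01000]: (((0 XOR 0) IMPLIES 0) IMPLIES 0) -> 0
  row 9 [01001]: (((0 XOR 0) IMPLIES 0) IMPLIES 0) -> 0
  row 10 [01010]: (((1 XOR 0) IMPLIES 0) IMPLIES 1) -> 1
  row 11 [01011]: (((1 XOR 0) IMPLIES 0) IMPLIES 1) -> 1
  row 12 [01100]: (((0 XOR 1) IMPLIES 0) IMPLIES 0) -> 1
  row 13 [01101]: (((0 XOR 1) IMPLIES 0) IMPLIES 0) -> 1
  row 14 [01110]: (((1 XOR 1) IMPLIES 0) IMPLIES 1) -> 1
  row 15 [01111]: (((1 XOR 1) IMPLIES 0) IMPLIES 1) -> 1
  row 16 [10000]: (((0 XOR 0) IMPLIES 1) IMPLIES 0) -> 0
  row 17 [10001]: (((0 XOR 0) IMPLIES 1) IMPLIES 0) -> 0
  row 18 [10010]: (((1 XOR 0) IMPLIES 1) IMPLIES 1) -> 1
  row 19 [10011]: (((1 XOR 0) IMPLIES 1) IMPLIES 1) -> 1
  row 20 [10100]: (((0 XOR 1) IMPLIES 1) IMPLIES 0) -> 0
  row 21 [10101]: (((0 XOR 1) IMPLIES 1) IMPLIES 0) -> 0
  row 22 [10110]: (((1 XOR 1) IMPLIES 1) IMPLIES 1) -> 1
  row 23 [10111]: (((1 XOR 1) IMPLIES 1) IMPLIES 1) -> 1
  row 24 [11000]: (((0 XOR 0) IMPLIES 1) IMPLIES 0) -> 0
  row 25 [11001]: (((0 XOR 0) IMPLIES 1) IMPLIES 0) -> 0
  row 26 [11010]: (((1 XOR 0) IMPLIES 1) IMPLIES 1) -> 1
  row 27 [11011]: (((1 XOR 0) IMPLIES 1) IMPLIES 1) -> 1
  row 28 [11100]: (((0 XOR 1) IMPLIES 1) IMPLIES 0) -> 0
  row 29 [11101]: (((0 XOR 1) IMPLIES 1) IMPLIES 0) -> 0
  row 30 [11110]: (((1 XOR 1) IMPLIES 1) IMPLIES 1) -> 1
  row 31 [11111]: (((1 XOR 1) IMPLIES 1) IMPLIES 1) -> 1
Full result column, 8 rows per line (x1,x2 fixed per line; x3,x4,x5 runs 000..111 left to right):
  rows 0-7 [x1,x2=00]: 00111111  (ones: 6)
  rows 8-15 [x1,x2=01]: 00111111  (ones: 6)
  rows 16-23 [x1,x2=10]: 00110011  (ones: 4)
  rows 24-31 [x1,x2=11]: 00110011  (ones: 4)
Count of 1-rows = 6+6+4+4 = 20

20


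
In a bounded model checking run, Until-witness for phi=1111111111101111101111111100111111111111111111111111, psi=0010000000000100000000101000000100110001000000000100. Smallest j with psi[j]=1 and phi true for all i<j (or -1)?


(phi U psi) at 0: need smallest j with psi[j]=1 and phi[i]=1 for all i in [0,j).
Scan from step 0:
  step 0: phi=1, psi=0 -> continue
  step 1: phi=1, psi=0 -> continue
  step 2: psi=1 and phi held for [0,2) -> witness found
Witness step = 2

2


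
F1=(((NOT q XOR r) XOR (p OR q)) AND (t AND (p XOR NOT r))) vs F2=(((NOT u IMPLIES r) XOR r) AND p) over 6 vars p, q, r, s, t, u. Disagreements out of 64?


F1 = (((NOT q XOR r) XOR (p OR q)) AND (t AND (p XOR NOT r)))
F2 = (((NOT u IMPLIES r) XOR r) AND p)
Evaluate both on each of 64 rows (bits = p,q,r,s,t,u):
  row 0 [000000]: F1=0 F2=0 -> 0
  row 1 [000001]: F1=0 F2=0 -> 0
  row 2 [000010]: F1=1 F2=0 (differ) -> 1
  row 3 [000011]: F1=1 F2=0 (differ) -> 1
  row 4 [000100]: F1=0 F2=0 -> 0
  (every remaining row is evaluated the same way; all 64 results are listed next)
Full result column, 8 rows per line (p,q,r fixed per line; s,t,u runs 000..111 left to right):
  rows 0-7 [p,q,r=000]: 00110011  (ones: 4)
  rows 8-15 [p,q,r=001]: 00000000  (ones: 0)
  rows 16-23 [p,q,r=010]: 00110011  (ones: 4)
  rows 24-31 [p,q,r=011]: 00000000  (ones: 0)
  rows 32-39 [p,q,r=100]: 01010101  (ones: 4)
  rows 40-47 [p,q,r=101]: 00110011  (ones: 4)
  rows 48-55 [p,q,r=110]: 01010101  (ones: 4)
  rows 56-63 [p,q,r=111]: 00000000  (ones: 0)
Disagreements = 4+0+4+0+4+4+4+0 = 20

20


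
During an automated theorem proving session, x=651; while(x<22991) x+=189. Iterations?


Step 1: x goes from 651 toward 22991 by 189; the body runs while x<22991, so iterations = ceil((bound-start)/step)
Step 2: Distance=22340
Step 3: ceil(22340/189)=119

119


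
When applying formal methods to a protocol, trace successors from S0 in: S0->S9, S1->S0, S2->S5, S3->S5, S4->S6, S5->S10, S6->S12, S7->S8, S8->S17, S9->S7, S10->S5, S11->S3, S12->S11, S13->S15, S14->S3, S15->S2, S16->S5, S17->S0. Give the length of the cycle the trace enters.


Trace from S0 until a state repeats:
  S0 -> S9 -> S7 -> S8 -> S17 -> S0
S0 first seen at step 0, revisited at step 5.
Cycle length = 5 - 0 = 5

5


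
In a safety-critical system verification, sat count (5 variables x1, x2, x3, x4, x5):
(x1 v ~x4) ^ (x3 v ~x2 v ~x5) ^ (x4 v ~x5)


CNF with 3 clauses over 5 vars (32 assignments).
An assignment satisfies CNF iff every clause has >=1 true literal.
Check each row (bits = x1,x2,x3,x4,x5; clause T/F shown):
  row 0 [00000]: clauses=TTT -> 1
  row 1 [00001]: clauses=TTF -> 0
  row 2 [00010]: clauses=FTT -> 0
  row 3 [00011]: clauses=FTT -> 0
  row 4 [00100]: clauses=TTT -> 1
  row 5 [00101]: clauses=TTF -> 0
  row 6 [00110]: clauses=FTT -> 0
  row 7 [00111]: clauses=FTT -> 0
  row 8 [01000]: clauses=TTT -> 1
  row 9 [01001]: clauses=TFF -> 0
  row 10 [01010]: clauses=FTT -> 0
  row 11 [01011]: clauses=FFT -> 0
  row 12 [01100]: clauses=TTT -> 1
  row 13 [01101]: clauses=TTF -> 0
  row 14 [01110]: clauses=FTT -> 0
  row 15 [01111]: clauses=FTT -> 0
  row 16 [10000]: clauses=TTT -> 1
  row 17 [10001]: clauses=TTF -> 0
  row 18 [10010]: clauses=TTT -> 1
  row 19 [10011]: clauses=TTT -> 1
  row 20 [10100]: clauses=TTT -> 1
  row 21 [10101]: clauses=TTF -> 0
  row 22 [10110]: clauses=TTT -> 1
  row 23 [10111]: clauses=TTT -> 1
  row 24 [11000]: clauses=TTT -> 1
  row 25 [11001]: clauses=TFF -> 0
  row 26 [11010]: clauses=TTT -> 1
  row 27 [11011]: clauses=TFT -> 0
  row 28 [11100]: clauses=TTT -> 1
  row 29 [11101]: clauses=TTF -> 0
  row 30 [11110]: clauses=TTT -> 1
  row 31 [11111]: clauses=TTT -> 1
Full result column, 8 rows per line (x1,x2 fixed per line; x3,x4,x5 runs 000..111 left to right):
  rows 0-7 [x1,x2=00]: 10001000  (ones: 2)
  rows 8-15 [x1,x2=01]: 10001000  (ones: 2)
  rows 16-23 [x1,x2=10]: 10111011  (ones: 6)
  rows 24-31 [x1,x2=11]: 10101011  (ones: 5)
Satisfying assignments = 2+2+6+5 = 15

15


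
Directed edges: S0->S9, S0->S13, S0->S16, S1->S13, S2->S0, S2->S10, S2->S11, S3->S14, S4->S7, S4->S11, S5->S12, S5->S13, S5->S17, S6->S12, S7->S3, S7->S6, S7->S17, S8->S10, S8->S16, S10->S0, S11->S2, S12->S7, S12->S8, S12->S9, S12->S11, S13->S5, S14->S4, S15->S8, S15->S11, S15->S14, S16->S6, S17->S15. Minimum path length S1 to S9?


BFS layer-by-layer from S1:
  dist 0: {S1}
  dist 1: {S13}
  dist 2: {S5}
  dist 3: {S12, S17}
  dist 4: {S7, S8, S9, S11, S15}
  -> S9 reached at distance 4
Shortest path length = 4

4


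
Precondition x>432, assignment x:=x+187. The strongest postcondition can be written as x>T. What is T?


Formula: sp(P, x:=E) = exists old_x. (x = E[old_x/x]) AND P[old_x/x] (old_x is the value of x before the assignment; eliminate old_x by solving x = E[old_x/x] for old_x)
Step 1: Precondition P: x>432, i.e. old_x > 432
Step 2: Assignment gives x = old_x + 187, so old_x = x - 187
Step 3: Substitute into P: x - 187 > 432
Step 4: Simplify: x > 432+187 = 619

619


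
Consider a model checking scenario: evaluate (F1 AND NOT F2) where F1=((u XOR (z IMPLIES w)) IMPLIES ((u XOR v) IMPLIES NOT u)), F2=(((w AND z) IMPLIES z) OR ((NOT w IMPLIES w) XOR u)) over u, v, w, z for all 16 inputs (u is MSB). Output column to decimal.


F1 = ((u XOR (z IMPLIES w)) IMPLIES ((u XOR v) IMPLIES NOT u))
F2 = (((w AND z) IMPLIES z) OR ((NOT w IMPLIES w) XOR u))
Counterexample to F1=>F2 is where F1=1 and F2=0.
Evaluate each row (bits = u,v,w,z, MSB first):
  row 0 [0000]: F1=1 F2=1 -> F1&~F2 -> 0
  row 1 [0001]: F1=1 F2=1 -> F1&~F2 -> 0
  row 2 [0010]: F1=1 F2=1 -> F1&~F2 -> 0
  row 3 [0011]: F1=1 F2=1 -> F1&~F2 -> 0
  row 4 [0100]: F1=1 F2=1 -> F1&~F2 -> 0
  row 5 [0101]: F1=1 F2=1 -> F1&~F2 -> 0
  row 6 [0110]: F1=1 F2=1 -> F1&~F2 -> 0
  row 7 [0111]: F1=1 F2=1 -> F1&~F2 -> 0
  row 8 [1000]: F1=1 F2=1 -> F1&~F2 -> 0
  row 9 [1001]: F1=0 F2=1 -> F1&~F2 -> 0
  row 10 [1010]: F1=1 F2=1 -> F1&~F2 -> 0
  row 11 [1011]: F1=1 F2=1 -> F1&~F2 -> 0
  row 12 [1100]: F1=1 F2=1 -> F1&~F2 -> 0
  row 13 [1101]: F1=1 F2=1 -> F1&~F2 -> 0
  row 14 [1110]: F1=1 F2=1 -> F1&~F2 -> 0
  row 15 [1111]: F1=1 F2=1 -> F1&~F2 -> 0
Full result column, 4 rows per line (u,v fixed per line; w,z runs 00..11 left to right):
  rows 0-3 [u,v=00]: 0000  = hex 0
  rows 4-7 [u,v=01]: 0000  = hex 0
  rows 8-11 [u,v=10]: 0000  = hex 0
  rows 12-15 [u,v=11]: 0000  = hex 0
Counterexample vector (row 0 .. row 15) = 0000000000000000
Output column grouped in 4s = 0000 0000 0000 0000 = 0x0000
Convert to decimal digit by digit (value = value*16 + digit):
  0 -> 0
  0*16 + 0 = 0
  0*16 + 0 = 0
  0*16 + 0 = 0
Decimal = 0

0


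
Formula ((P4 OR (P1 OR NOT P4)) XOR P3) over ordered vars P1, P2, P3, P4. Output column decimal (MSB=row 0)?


Formula: ((P4 OR (P1 OR NOT P4)) XOR P3) over P1, P2, P3, P4 (16 rows)
Evaluate each row (bits = P1,P2,P3,P4, MSB first):
  row 0 [0000]: ((0 OR (0 OR NOT 0)) XOR 0) -> 1
  row 1 [0001]: ((1 OR (0 OR NOT 1)) XOR 0) -> 1
  row 2 [0010]: ((0 OR (0 OR NOT 0)) XOR 1) -> 0
  row 3 [0011]: ((1 OR (0 OR NOT 1)) XOR 1) -> 0
  row 4 [0100]: ((0 OR (0 OR NOT 0)) XOR 0) -> 1
  row 5 [0101]: ((1 OR (0 OR NOT 1)) XOR 0) -> 1
  row 6 [0110]: ((0 OR (0 OR NOT 0)) XOR 1) -> 0
  row 7 [0111]: ((1 OR (0 OR NOT 1)) XOR 1) -> 0
  row 8 [1000]: ((0 OR (1 OR NOT 0)) XOR 0) -> 1
  row 9 [1001]: ((1 OR (1 OR NOT 1)) XOR 0) -> 1
  row 10 [1010]: ((0 OR (1 OR NOT 0)) XOR 1) -> 0
  row 11 [1011]: ((1 OR (1 OR NOT 1)) XOR 1) -> 0
  row 12 [1100]: ((0 OR (1 OR NOT 0)) XOR 0) -> 1
  row 13 [1101]: ((1 OR (1 OR NOT 1)) XOR 0) -> 1
  row 14 [1110]: ((0 OR (1 OR NOT 0)) XOR 1) -> 0
  row 15 [1111]: ((1 OR (1 OR NOT 1)) XOR 1) -> 0
Full result column, 4 rows per line (P1,P2 fixed per line; P3,P4 runs 00..11 left to right):
  rows 0-3 [P1,P2=00]: 1100  = hex C
  rows 4-7 [P1,P2=01]: 1100  = hex C
  rows 8-11 [P1,P2=10]: 1100  = hex C
  rows 12-15 [P1,P2=11]: 1100  = hex C
Output column (row 0 .. row 15) = 1100110011001100
Output column grouped in 4s = 1100 1100 1100 1100 = 0xCCCC
Convert to decimal digit by digit (value = value*16 + digit):
  C -> 12
  12*16 + 12 (C) = 204
  204*16 + 12 (C) = 3276
  3276*16 + 12 (C) = 52428
Decimal = 52428

52428


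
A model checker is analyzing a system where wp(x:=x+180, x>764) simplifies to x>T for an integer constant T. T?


Formula: wp(x:=E, P) = P[E/x] (substitute E for x in postcondition)
Step 1: Postcondition: x>764
Step 2: Substitute x+180 for x: x+180>764
Step 3: Solve for x: x > 764-180 = 584

584


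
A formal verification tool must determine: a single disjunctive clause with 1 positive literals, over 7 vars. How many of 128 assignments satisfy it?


Step 1: Total=2^7=128
Step 2: Unsat when all 1 false: 2^6=64
Step 3: Sat=128-64=64

64


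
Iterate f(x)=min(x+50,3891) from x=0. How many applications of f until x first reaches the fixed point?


Step 1: x=0, cap=3891, increment=50
Step 2: x grows by 50 each step until capped at 3891; fixed point is x=3891
Step 3: iterations = ceil(3891/50) = 78

78


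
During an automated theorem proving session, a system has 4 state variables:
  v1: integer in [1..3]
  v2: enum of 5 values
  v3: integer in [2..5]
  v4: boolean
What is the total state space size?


State space = product of domain sizes of all variables.
Domain sizes:
  v1 (integer in [1..3]): 3
  v2 (enum of 5 values): 5
  v3 (integer in [2..5]): 4
  v4 (boolean): 2
Product = 3 * 5 * 4 * 2 = 120

120


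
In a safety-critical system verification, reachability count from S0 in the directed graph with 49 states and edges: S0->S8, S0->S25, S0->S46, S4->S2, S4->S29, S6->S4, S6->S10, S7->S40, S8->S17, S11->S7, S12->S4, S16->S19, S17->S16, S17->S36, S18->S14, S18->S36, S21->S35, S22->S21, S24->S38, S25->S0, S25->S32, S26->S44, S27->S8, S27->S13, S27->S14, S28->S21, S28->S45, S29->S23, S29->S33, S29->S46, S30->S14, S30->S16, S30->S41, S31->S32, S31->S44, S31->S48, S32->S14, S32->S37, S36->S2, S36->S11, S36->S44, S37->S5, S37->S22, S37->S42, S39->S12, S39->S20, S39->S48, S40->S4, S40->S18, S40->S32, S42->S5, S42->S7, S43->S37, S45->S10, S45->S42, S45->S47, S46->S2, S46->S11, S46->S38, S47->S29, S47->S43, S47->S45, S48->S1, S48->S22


BFS from S0:
  layer 0: {S0}
  layer 1: {S8, S25, S46}
  layer 2: {S2, S11, S17, S32, S38}
  layer 3: {S7, S14, S16, S36, S37}
  layer 4: {S5, S19, S22, S40, S42, S44}
  layer 5: {S4, S18, S21}
  layer 6: {S29, S35}
  layer 7: {S23, S33}
Reachable set: {S0, S2, S4, S5, S7, S8, S11, S14, S16, S17, S18, S19, S21, S22, S23, S25, S29, S32, S33, S35, S36, S37, S38, S40, S42, S44, S46}
Count = 27

27


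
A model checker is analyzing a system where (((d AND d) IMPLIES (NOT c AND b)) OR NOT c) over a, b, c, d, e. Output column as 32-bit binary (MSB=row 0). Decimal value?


Formula: (((d AND d) IMPLIES (NOT c AND b)) OR NOT c) over a, b, c, d, e (32 rows)
Evaluate each row (bits = a,b,c,d,e, MSB first):
  row 0 [00000]: (((0 AND 0) IMPLIES (NOT 0 AND 0)) OR NOT 0) -> 1
  row 1 [00001]: (((0 AND 0) IMPLIES (NOT 0 AND 0)) OR NOT 0) -> 1
  row 2 [00010]: (((1 AND 1) IMPLIES (NOT 0 AND 0)) OR NOT 0) -> 1
  row 3 [00011]: (((1 AND 1) IMPLIES (NOT 0 AND 0)) OR NOT 0) -> 1
  row 4 [00100]: (((0 AND 0) IMPLIES (NOT 1 AND 0)) OR NOT 1) -> 1
  row 5 [00101]: (((0 AND 0) IMPLIES (NOT 1 AND 0)) OR NOT 1) -> 1
  row 6 [00110]: (((1 AND 1) IMPLIES (NOT 1 AND 0)) OR NOT 1) -> 0
  row 7 [00111]: (((1 AND 1) IMPLIES (NOT 1 AND 0)) OR NOT 1) -> 0
  row 8 [01000]: (((0 AND 0) IMPLIES (NOT 0 AND 1)) OR NOT 0) -> 1
  row 9 [01001]: (((0 AND 0) IMPLIES (NOT 0 AND 1)) OR NOT 0) -> 1
  row 10 [01010]: (((1 AND 1) IMPLIES (NOT 0 AND 1)) OR NOT 0) -> 1
  row 11 [01011]: (((1 AND 1) IMPLIES (NOT 0 AND 1)) OR NOT 0) -> 1
  row 12 [01100]: (((0 AND 0) IMPLIES (NOT 1 AND 1)) OR NOT 1) -> 1
  row 13 [01101]: (((0 AND 0) IMPLIES (NOT 1 AND 1)) OR NOT 1) -> 1
  row 14 [01110]: (((1 AND 1) IMPLIES (NOT 1 AND 1)) OR NOT 1) -> 0
  row 15 [01111]: (((1 AND 1) IMPLIES (NOT 1 AND 1)) OR NOT 1) -> 0
  row 16 [10000]: (((0 AND 0) IMPLIES (NOT 0 AND 0)) OR NOT 0) -> 1
  row 17 [10001]: (((0 AND 0) IMPLIES (NOT 0 AND 0)) OR NOT 0) -> 1
  row 18 [10010]: (((1 AND 1) IMPLIES (NOT 0 AND 0)) OR NOT 0) -> 1
  row 19 [10011]: (((1 AND 1) IMPLIES (NOT 0 AND 0)) OR NOT 0) -> 1
  row 20 [10100]: (((0 AND 0) IMPLIES (NOT 1 AND 0)) OR NOT 1) -> 1
  row 21 [10101]: (((0 AND 0) IMPLIES (NOT 1 AND 0)) OR NOT 1) -> 1
  row 22 [10110]: (((1 AND 1) IMPLIES (NOT 1 AND 0)) OR NOT 1) -> 0
  row 23 [10111]: (((1 AND 1) IMPLIES (NOT 1 AND 0)) OR NOT 1) -> 0
  row 24 [11000]: (((0 AND 0) IMPLIES (NOT 0 AND 1)) OR NOT 0) -> 1
  row 25 [11001]: (((0 AND 0) IMPLIES (NOT 0 AND 1)) OR NOT 0) -> 1
  row 26 [11010]: (((1 AND 1) IMPLIES (NOT 0 AND 1)) OR NOT 0) -> 1
  row 27 [11011]: (((1 AND 1) IMPLIES (NOT 0 AND 1)) OR NOT 0) -> 1
  row 28 [11100]: (((0 AND 0) IMPLIES (NOT 1 AND 1)) OR NOT 1) -> 1
  row 29 [11101]: (((0 AND 0) IMPLIES (NOT 1 AND 1)) OR NOT 1) -> 1
  row 30 [11110]: (((1 AND 1) IMPLIES (NOT 1 AND 1)) OR NOT 1) -> 0
  row 31 [11111]: (((1 AND 1) IMPLIES (NOT 1 AND 1)) OR NOT 1) -> 0
Full result column, 4 rows per line (a,b,c fixed per line; d,e runs 00..11 left to right):
  rows 0-3 [a,b,c=000]: 1111  = hex F
  rows 4-7 [a,b,c=001]: 1100  = hex C
  rows 8-11 [a,b,c=010]: 1111  = hex F
  rows 12-15 [a,b,c=011]: 1100  = hex C
  rows 16-19 [a,b,c=100]: 1111  = hex F
  rows 20-23 [a,b,c=101]: 1100  = hex C
  rows 24-27 [a,b,c=110]: 1111  = hex F
  rows 28-31 [a,b,c=111]: 1100  = hex C
Output column (row 0 .. row 31) = 11111100111111001111110011111100
Output column grouped in 4s = 1111 1100 1111 1100 1111 1100 1111 1100 = 0xFCFCFCFC
Convert to decimal digit by digit (value = value*16 + digit):
  F -> 15
  15*16 + 12 (C) = 252
  252*16 + 15 (F) = 4047
  4047*16 + 12 (C) = 64764
  64764*16 + 15 (F) = 1036239
  1036239*16 + 12 (C) = 16579836
  16579836*16 + 15 (F) = 265277391
  265277391*16 + 12 (C) = 4244438268
Decimal = 4244438268

4244438268
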